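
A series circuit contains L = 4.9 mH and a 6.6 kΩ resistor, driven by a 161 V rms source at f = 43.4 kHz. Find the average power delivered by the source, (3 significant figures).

3.77 W

ω = 2πf = 272700 rad/s
X_L = ωL = 1340 Ω
Z = 6600 + j1340 Ω
|Z| = √(6600² + 1340²) = 6730 Ω
∠Z = arctan(1340/6600) = 11.4°
I = V/|Z| = 23.9 mA
P = VI cos φ = 161 × 0.0239 × cos(11.4°) = 3.77 W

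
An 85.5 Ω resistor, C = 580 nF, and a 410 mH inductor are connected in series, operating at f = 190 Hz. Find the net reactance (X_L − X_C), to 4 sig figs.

-954.8 Ω

ω = 2πf = 1194 rad/s
X_L = ωL = 489.5 Ω
X_C = 1/(ωC) = 1444 Ω
X = 489.5 − 1444 = -954.8 Ω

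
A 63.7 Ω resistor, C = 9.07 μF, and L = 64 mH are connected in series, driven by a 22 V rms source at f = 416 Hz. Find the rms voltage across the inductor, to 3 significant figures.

26.2 V

ω = 2πf = 2614 rad/s
X_L = ωL = 167 Ω
X_C = 1/(ωC) = 42.2 Ω
Net reactance X = X_L − X_C = 125 Ω
Z = 63.7 + j125 Ω
|Z| = √(63.7² + 125²) = 140 Ω
I = V/|Z| = 157 mA
V_L = I·|Z_L| = 0.157 × 167 = 26.2 V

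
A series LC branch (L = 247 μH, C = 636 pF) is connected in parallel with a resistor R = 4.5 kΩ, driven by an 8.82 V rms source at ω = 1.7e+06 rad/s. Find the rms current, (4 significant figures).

17.58 mA

X_L = ωL = 419.9 Ω
X_C = 1/(ωC) = 924.9 Ω
Branch 1: Z₁ = R = 4500 Ω
Branch 2 (series LC): Z₂ = j(X_L − X_C) = −j505.0 Ω
Parallel: Z = Z₁Z₂/(Z₁+Z₂), |Z| = 501.8 Ω, ∠Z = -83.60°
I = V/|Z| = 8.82/501.8 = 17.58 mA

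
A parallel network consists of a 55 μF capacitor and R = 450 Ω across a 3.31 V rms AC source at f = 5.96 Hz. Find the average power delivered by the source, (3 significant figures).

ω = 2πf = 37.45 rad/s
X_C = 1/(ωC) = 486 Ω
Parallel: admittances add. Y = 1/R + jωC
Y = (0.00222 + j0.00206) S
|Y| = 0.00303 S → |Z| = 1/|Y| = 330 Ω, ∠Z = −∠Y = -42.8°
I = V/|Z| = 10.0 mA
P = VI cos φ = 3.31 × 0.0100 × cos(-42.8°) = 24.3 mW

24.3 mW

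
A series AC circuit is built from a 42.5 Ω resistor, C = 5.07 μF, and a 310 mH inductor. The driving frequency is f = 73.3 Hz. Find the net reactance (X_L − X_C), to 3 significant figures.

ω = 2πf = 460.6 rad/s
X_L = ωL = 143 Ω
X_C = 1/(ωC) = 428 Ω
X = 143 − 428 = -285 Ω

-285 Ω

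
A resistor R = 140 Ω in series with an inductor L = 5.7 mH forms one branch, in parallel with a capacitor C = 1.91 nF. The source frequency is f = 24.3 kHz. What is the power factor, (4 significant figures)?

ω = 2πf = 152700 rad/s
X_L = ωL = 870.3 Ω
X_C = 1/(ωC) = 3429 Ω
Branch 1 (R+jX_L): Z₁ = 140.0 + j870.3 Ω, |Z₁| = 881.5 Ω
Branch 2 (−jX_C): Z₂ = −j3429 Ω
Parallel: Z = Z₁Z₂/(Z₁+Z₂), |Z| = 1180 Ω, ∠Z = 77.73°
cos φ = cos(77.73°) = 0.2125

0.2125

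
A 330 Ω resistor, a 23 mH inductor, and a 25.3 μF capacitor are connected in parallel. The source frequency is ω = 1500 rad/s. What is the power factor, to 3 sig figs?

0.320

X_L = ωL = 34.5 Ω
X_C = 1/(ωC) = 26.4 Ω
Parallel: admittances add. Y = 1/R + 1/(jωL) + jωC
Y = (0.00303 + j0.00896) S
|Y| = 0.00946 S → |Z| = 1/|Y| = 106 Ω, ∠Z = −∠Y = -71.3°
cos φ = cos(-71.3°) = 0.320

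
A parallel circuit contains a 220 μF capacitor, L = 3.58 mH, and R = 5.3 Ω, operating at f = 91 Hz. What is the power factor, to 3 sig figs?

ω = 2πf = 571.8 rad/s
X_L = ωL = 2.05 Ω
X_C = 1/(ωC) = 7.95 Ω
Parallel: admittances add. Y = 1/R + 1/(jωL) + jωC
Y = (0.189 − j0.363) S
|Y| = 0.409 S → |Z| = 1/|Y| = 2.45 Ω, ∠Z = −∠Y = 62.5°
cos φ = cos(62.5°) = 0.461

0.461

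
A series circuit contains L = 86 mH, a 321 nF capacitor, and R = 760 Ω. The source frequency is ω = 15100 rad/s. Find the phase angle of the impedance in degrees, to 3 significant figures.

55.2°

X_L = ωL = 1300 Ω
X_C = 1/(ωC) = 206 Ω
Net reactance X = X_L − X_C = 1090 Ω
Z = 760 + j1090 Ω
|Z| = √(760² + 1090²) = 1330 Ω
∠Z = arctan(1090/760) = 55.2°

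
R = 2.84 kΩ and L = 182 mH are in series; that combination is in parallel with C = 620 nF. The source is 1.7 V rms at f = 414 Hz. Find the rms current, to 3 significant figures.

2.71 mA

ω = 2πf = 2601 rad/s
X_L = ωL = 473 Ω
X_C = 1/(ωC) = 620 Ω
Branch 1 (R+jX_L): Z₁ = 2840 + j473 Ω, |Z₁| = 2880 Ω
Branch 2 (−jX_C): Z₂ = −j620 Ω
Parallel: Z = Z₁Z₂/(Z₁+Z₂), |Z| = 628 Ω, ∠Z = -77.6°
I = V/|Z| = 1.7/628 = 2.71 mA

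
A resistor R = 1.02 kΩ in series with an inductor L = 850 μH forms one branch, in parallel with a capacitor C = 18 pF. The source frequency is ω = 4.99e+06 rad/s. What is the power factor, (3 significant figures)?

X_L = ωL = 4240 Ω
X_C = 1/(ωC) = 11100 Ω
Branch 1 (R+jX_L): Z₁ = 1020 + j4240 Ω, |Z₁| = 4360 Ω
Branch 2 (−jX_C): Z₂ = −j11100 Ω
Parallel: Z = Z₁Z₂/(Z₁+Z₂), |Z| = 6970 Ω, ∠Z = 68.1°
cos φ = cos(68.1°) = 0.374

0.374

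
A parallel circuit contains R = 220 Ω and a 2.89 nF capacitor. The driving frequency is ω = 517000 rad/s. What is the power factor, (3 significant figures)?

0.950

X_C = 1/(ωC) = 669 Ω
Parallel: admittances add. Y = 1/R + jωC
Y = (0.00455 + j0.00149) S
|Y| = 0.00478 S → |Z| = 1/|Y| = 209 Ω, ∠Z = −∠Y = -18.2°
cos φ = cos(-18.2°) = 0.950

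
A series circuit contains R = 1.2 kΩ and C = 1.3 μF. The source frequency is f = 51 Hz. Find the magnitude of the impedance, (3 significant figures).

2680 Ω

ω = 2πf = 320.4 rad/s
X_C = 1/(ωC) = 2400 Ω
Z = 1200 − j2400 Ω
|Z| = √(1200² + 2400²) = 2680 Ω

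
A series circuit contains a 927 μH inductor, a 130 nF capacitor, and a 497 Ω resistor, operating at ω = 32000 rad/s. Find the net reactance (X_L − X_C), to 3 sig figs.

X_L = ωL = 29.7 Ω
X_C = 1/(ωC) = 240 Ω
X = 29.7 − 240 = -211 Ω

-211 Ω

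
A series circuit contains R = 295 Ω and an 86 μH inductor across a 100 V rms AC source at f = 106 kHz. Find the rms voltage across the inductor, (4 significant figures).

19.06 V

ω = 2πf = 666000 rad/s
X_L = ωL = 57.28 Ω
Z = 295.0 + j57.28 Ω
|Z| = √(295.0² + 57.28²) = 300.5 Ω
I = V/|Z| = 332.8 mA
V_L = I·|Z_L| = 0.3328 × 57.28 = 19.06 V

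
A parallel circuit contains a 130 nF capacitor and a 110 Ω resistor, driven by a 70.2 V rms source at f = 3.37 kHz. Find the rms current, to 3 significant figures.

667 mA

ω = 2πf = 21170 rad/s
X_C = 1/(ωC) = 363 Ω
Parallel: admittances add. Y = 1/R + jωC
Y = (0.00909 + j0.00275) S
|Y| = 0.00950 S → |Z| = 1/|Y| = 105 Ω, ∠Z = −∠Y = -16.8°
I = V/|Z| = 70.2/105 = 667 mA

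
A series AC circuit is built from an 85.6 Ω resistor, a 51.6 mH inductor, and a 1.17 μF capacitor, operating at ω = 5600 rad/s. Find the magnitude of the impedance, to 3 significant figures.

X_L = ωL = 289 Ω
X_C = 1/(ωC) = 153 Ω
Net reactance X = X_L − X_C = 136 Ω
Z = 85.6 + j136 Ω
|Z| = √(85.6² + 136²) = 161 Ω

161 Ω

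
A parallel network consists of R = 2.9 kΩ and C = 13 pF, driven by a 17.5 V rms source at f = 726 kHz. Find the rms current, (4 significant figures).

6.123 mA

ω = 2πf = 4.562e+06 rad/s
X_C = 1/(ωC) = 16860 Ω
Parallel: admittances add. Y = 1/R + jωC
Y = (0.0003448 + j5.93e-05) S
|Y| = 0.0003499 S → |Z| = 1/|Y| = 2858 Ω, ∠Z = −∠Y = -9.758°
I = V/|Z| = 17.5/2858 = 6.123 mA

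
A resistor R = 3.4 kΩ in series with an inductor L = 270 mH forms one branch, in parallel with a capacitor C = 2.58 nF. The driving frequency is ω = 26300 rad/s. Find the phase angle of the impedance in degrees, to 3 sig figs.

40.4°

X_L = ωL = 7100 Ω
X_C = 1/(ωC) = 14700 Ω
Branch 1 (R+jX_L): Z₁ = 3400 + j7100 Ω, |Z₁| = 7870 Ω
Branch 2 (−jX_C): Z₂ = −j14700 Ω
Parallel: Z = Z₁Z₂/(Z₁+Z₂), |Z| = 13900 Ω, ∠Z = 40.4°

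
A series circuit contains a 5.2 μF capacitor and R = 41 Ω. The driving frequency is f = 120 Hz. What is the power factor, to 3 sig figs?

ω = 2πf = 754.0 rad/s
X_C = 1/(ωC) = 255 Ω
Z = 41.0 − j255 Ω
|Z| = √(41.0² + 255²) = 258 Ω
∠Z = arctan(-255/41.0) = -80.9°
cos φ = cos(-80.9°) = 0.159

0.159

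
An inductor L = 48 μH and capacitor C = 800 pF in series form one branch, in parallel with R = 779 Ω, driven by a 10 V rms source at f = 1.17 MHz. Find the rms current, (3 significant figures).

ω = 2πf = 7.351e+06 rad/s
X_L = ωL = 353 Ω
X_C = 1/(ωC) = 170 Ω
Branch 1: Z₁ = R = 779 Ω
Branch 2 (series LC): Z₂ = j(X_L − X_C) = j183 Ω
Parallel: Z = Z₁Z₂/(Z₁+Z₂), |Z| = 178 Ω, ∠Z = 76.8°
I = V/|Z| = 10/178 = 56.2 mA

56.2 mA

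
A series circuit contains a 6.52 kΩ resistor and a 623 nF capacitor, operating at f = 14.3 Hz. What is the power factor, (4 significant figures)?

0.3428

ω = 2πf = 89.85 rad/s
X_C = 1/(ωC) = 17860 Ω
Z = 6520 − j17860 Ω
|Z| = √(6520² + 17860²) = 19020 Ω
∠Z = arctan(-17860/6520) = -69.95°
cos φ = cos(-69.95°) = 0.3428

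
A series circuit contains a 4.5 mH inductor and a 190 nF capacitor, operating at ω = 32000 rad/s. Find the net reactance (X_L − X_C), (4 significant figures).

-20.47 Ω

X_L = ωL = 144.0 Ω
X_C = 1/(ωC) = 164.5 Ω
X = 144.0 − 164.5 = -20.47 Ω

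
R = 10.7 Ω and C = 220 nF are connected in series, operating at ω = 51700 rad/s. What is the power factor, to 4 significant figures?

X_C = 1/(ωC) = 87.92 Ω
Z = 10.70 − j87.92 Ω
|Z| = √(10.70² + 87.92²) = 88.57 Ω
∠Z = arctan(-87.92/10.70) = -83.06°
cos φ = cos(-83.06°) = 0.1208

0.1208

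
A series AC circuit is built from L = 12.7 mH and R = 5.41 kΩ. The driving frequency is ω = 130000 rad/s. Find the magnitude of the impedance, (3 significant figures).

5660 Ω

X_L = ωL = 1650 Ω
Z = 5410 + j1650 Ω
|Z| = √(5410² + 1650²) = 5660 Ω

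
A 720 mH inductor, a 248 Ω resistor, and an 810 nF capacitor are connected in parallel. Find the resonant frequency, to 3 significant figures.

208 Hz

ω₀ = 1/√(LC) = 1/√(0.72 × 8.1e-07) = 1309 rad/s
f₀ = ω₀/(2π) = 208 Hz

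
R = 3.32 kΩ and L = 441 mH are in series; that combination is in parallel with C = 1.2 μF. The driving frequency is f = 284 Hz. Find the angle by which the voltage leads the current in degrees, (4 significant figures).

-82.17°

ω = 2πf = 1784 rad/s
X_L = ωL = 786.9 Ω
X_C = 1/(ωC) = 467.0 Ω
Branch 1 (R+jX_L): Z₁ = 3320 + j786.9 Ω, |Z₁| = 3412 Ω
Branch 2 (−jX_C): Z₂ = −j467.0 Ω
Parallel: Z = Z₁Z₂/(Z₁+Z₂), |Z| = 477.7 Ω, ∠Z = -82.17°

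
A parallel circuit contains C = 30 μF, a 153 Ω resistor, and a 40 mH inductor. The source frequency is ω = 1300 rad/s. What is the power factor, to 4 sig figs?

0.3139

X_L = ωL = 52.00 Ω
X_C = 1/(ωC) = 25.64 Ω
Parallel: admittances add. Y = 1/R + 1/(jωL) + jωC
Y = (0.006536 + j0.01977) S
|Y| = 0.02082 S → |Z| = 1/|Y| = 48.03 Ω, ∠Z = −∠Y = -71.71°
cos φ = cos(-71.71°) = 0.3139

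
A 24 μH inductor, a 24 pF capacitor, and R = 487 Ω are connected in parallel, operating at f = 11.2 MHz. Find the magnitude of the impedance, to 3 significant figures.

ω = 2πf = 7.037e+07 rad/s
X_L = ωL = 1690 Ω
X_C = 1/(ωC) = 592 Ω
Parallel: admittances add. Y = 1/R + 1/(jωL) + jωC
Y = (0.00205 + j0.00110) S
|Y| = 0.00233 S → |Z| = 1/|Y| = 430 Ω, ∠Z = −∠Y = -28.1°

430 Ω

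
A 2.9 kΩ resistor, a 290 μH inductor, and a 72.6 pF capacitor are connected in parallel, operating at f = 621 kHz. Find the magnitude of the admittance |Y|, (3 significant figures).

ω = 2πf = 3.902e+06 rad/s
X_L = ωL = 1130 Ω
X_C = 1/(ωC) = 3530 Ω
Parallel: admittances add. Y = 1/R + 1/(jωL) + jωC
Y = (0.000345 − j0.000600) S
|Y| = 0.000692 S → |Z| = 1/|Y| = 1440 Ω, ∠Z = −∠Y = 60.1°

692 μS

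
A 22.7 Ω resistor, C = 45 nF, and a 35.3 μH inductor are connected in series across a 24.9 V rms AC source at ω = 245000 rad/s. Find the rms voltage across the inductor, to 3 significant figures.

X_L = ωL = 8.65 Ω
X_C = 1/(ωC) = 90.7 Ω
Net reactance X = X_L − X_C = -82.1 Ω
Z = 22.7 − j82.1 Ω
|Z| = √(22.7² + 82.1²) = 85.1 Ω
I = V/|Z| = 292 mA
V_L = I·|Z_L| = 0.292 × 8.65 = 2.53 V

2.53 V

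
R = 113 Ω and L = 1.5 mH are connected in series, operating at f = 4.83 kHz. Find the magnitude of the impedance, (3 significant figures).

122 Ω

ω = 2πf = 30350 rad/s
X_L = ωL = 45.5 Ω
Z = 113 + j45.5 Ω
|Z| = √(113² + 45.5²) = 122 Ω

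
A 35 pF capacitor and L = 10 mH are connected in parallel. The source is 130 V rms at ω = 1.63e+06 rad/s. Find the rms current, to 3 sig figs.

X_L = ωL = 16300 Ω
X_C = 1/(ωC) = 17500 Ω
Parallel: admittances add. Y = 1/(jωL) + jωC
Y = (0 − j4.3e-06) S
|Y| = 4.3e-06 S → |Z| = 1/|Y| = 233000 Ω, ∠Z = −∠Y = 90.0°
I = V/|Z| = 130/233000 = 559 μA

559 μA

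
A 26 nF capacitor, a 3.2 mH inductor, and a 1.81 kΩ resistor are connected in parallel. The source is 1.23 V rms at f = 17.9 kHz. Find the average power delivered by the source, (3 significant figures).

836 μW

ω = 2πf = 112500 rad/s
X_L = ωL = 360 Ω
X_C = 1/(ωC) = 342 Ω
Parallel: admittances add. Y = 1/R + 1/(jωL) + jωC
Y = (0.000552 + j0.000146) S
|Y| = 0.000571 S → |Z| = 1/|Y| = 1750 Ω, ∠Z = −∠Y = -14.8°
I = V/|Z| = 703 μA
P = VI cos φ = 1.23 × 0.000703 × cos(-14.8°) = 836 μW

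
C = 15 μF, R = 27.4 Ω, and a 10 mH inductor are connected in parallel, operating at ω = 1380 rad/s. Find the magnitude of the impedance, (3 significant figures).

X_L = ωL = 13.8 Ω
X_C = 1/(ωC) = 48.3 Ω
Parallel: admittances add. Y = 1/R + 1/(jωL) + jωC
Y = (0.0365 − j0.0518) S
|Y| = 0.0633 S → |Z| = 1/|Y| = 15.8 Ω, ∠Z = −∠Y = 54.8°

15.8 Ω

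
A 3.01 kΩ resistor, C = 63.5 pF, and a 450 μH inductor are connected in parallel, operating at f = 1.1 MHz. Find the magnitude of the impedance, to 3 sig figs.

2840 Ω

ω = 2πf = 6.912e+06 rad/s
X_L = ωL = 3110 Ω
X_C = 1/(ωC) = 2280 Ω
Parallel: admittances add. Y = 1/R + 1/(jωL) + jωC
Y = (0.000332 + j0.000117) S
|Y| = 0.000352 S → |Z| = 1/|Y| = 2840 Ω, ∠Z = −∠Y = -19.5°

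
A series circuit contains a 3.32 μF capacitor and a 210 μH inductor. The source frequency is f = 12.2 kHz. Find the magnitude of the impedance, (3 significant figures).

12.2 Ω

ω = 2πf = 76650 rad/s
X_L = ωL = 16.1 Ω
X_C = 1/(ωC) = 3.93 Ω
Net reactance X = X_L − X_C = 12.2 Ω
Z = j12.2 Ω
|Z| = √(0² + 12.2²) = 12.2 Ω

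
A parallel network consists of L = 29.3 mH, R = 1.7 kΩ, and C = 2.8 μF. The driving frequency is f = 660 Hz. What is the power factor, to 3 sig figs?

0.171

ω = 2πf = 4147 rad/s
X_L = ωL = 122 Ω
X_C = 1/(ωC) = 86.1 Ω
Parallel: admittances add. Y = 1/R + 1/(jωL) + jωC
Y = (0.000588 + j0.00338) S
|Y| = 0.00343 S → |Z| = 1/|Y| = 291 Ω, ∠Z = −∠Y = -80.1°
cos φ = cos(-80.1°) = 0.171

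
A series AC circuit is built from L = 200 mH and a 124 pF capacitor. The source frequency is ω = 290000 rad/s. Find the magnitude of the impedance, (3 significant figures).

30200 Ω

X_L = ωL = 58000 Ω
X_C = 1/(ωC) = 27800 Ω
Net reactance X = X_L − X_C = 30200 Ω
Z = j30200 Ω
|Z| = √(0² + 30200²) = 30200 Ω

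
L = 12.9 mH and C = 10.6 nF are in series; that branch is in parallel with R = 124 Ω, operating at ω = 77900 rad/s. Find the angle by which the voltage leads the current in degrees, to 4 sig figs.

-31.03°

X_L = ωL = 1005 Ω
X_C = 1/(ωC) = 1211 Ω
Branch 1: Z₁ = R = 124.0 Ω
Branch 2 (series LC): Z₂ = j(X_L − X_C) = −j206.1 Ω
Parallel: Z = Z₁Z₂/(Z₁+Z₂), |Z| = 106.3 Ω, ∠Z = -31.03°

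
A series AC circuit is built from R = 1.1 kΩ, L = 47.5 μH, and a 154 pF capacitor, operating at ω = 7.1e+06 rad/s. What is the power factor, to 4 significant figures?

X_L = ωL = 337.2 Ω
X_C = 1/(ωC) = 914.6 Ω
Net reactance X = X_L − X_C = -577.3 Ω
Z = 1100 − j577.3 Ω
|Z| = √(1100² + 577.3²) = 1242 Ω
∠Z = arctan(-577.3/1100) = -27.69°
cos φ = cos(-27.69°) = 0.8855

0.8855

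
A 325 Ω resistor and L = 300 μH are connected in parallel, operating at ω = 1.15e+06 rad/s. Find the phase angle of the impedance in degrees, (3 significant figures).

43.3°

X_L = ωL = 345 Ω
Parallel: admittances add. Y = 1/R + 1/(jωL)
Y = (0.00308 − j0.00290) S
|Y| = 0.00423 S → |Z| = 1/|Y| = 237 Ω, ∠Z = −∠Y = 43.3°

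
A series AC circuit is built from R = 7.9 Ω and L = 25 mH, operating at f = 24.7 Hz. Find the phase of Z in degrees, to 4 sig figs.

26.16°

ω = 2πf = 155.2 rad/s
X_L = ωL = 3.880 Ω
Z = 7.900 + j3.880 Ω
|Z| = √(7.900² + 3.880²) = 8.801 Ω
∠Z = arctan(3.880/7.900) = 26.16°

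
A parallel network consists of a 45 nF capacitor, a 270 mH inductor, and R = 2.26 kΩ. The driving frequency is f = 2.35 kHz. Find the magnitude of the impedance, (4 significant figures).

ω = 2πf = 14770 rad/s
X_L = ωL = 3987 Ω
X_C = 1/(ωC) = 1505 Ω
Parallel: admittances add. Y = 1/R + 1/(jωL) + jωC
Y = (0.0004425 + j0.0004136) S
|Y| = 0.0006057 S → |Z| = 1/|Y| = 1651 Ω, ∠Z = −∠Y = -43.07°

1651 Ω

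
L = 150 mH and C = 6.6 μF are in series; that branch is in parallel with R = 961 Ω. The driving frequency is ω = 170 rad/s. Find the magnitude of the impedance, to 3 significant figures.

643 Ω

X_L = ωL = 25.5 Ω
X_C = 1/(ωC) = 891 Ω
Branch 1: Z₁ = R = 961 Ω
Branch 2 (series LC): Z₂ = j(X_L − X_C) = −j866 Ω
Parallel: Z = Z₁Z₂/(Z₁+Z₂), |Z| = 643 Ω, ∠Z = -48.0°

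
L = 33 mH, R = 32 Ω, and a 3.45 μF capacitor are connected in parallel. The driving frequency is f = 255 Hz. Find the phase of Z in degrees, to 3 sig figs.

23.2°

ω = 2πf = 1602 rad/s
X_L = ωL = 52.9 Ω
X_C = 1/(ωC) = 181 Ω
Parallel: admittances add. Y = 1/R + 1/(jωL) + jωC
Y = (0.0312 − j0.0134) S
|Y| = 0.0340 S → |Z| = 1/|Y| = 29.4 Ω, ∠Z = −∠Y = 23.2°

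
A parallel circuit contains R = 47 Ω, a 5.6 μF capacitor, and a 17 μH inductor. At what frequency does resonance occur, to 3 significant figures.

16.3 kHz

ω₀ = 1/√(LC) = 1/√(1.7e-05 × 5.6e-06) = 102500 rad/s
f₀ = ω₀/(2π) = 16.3 kHz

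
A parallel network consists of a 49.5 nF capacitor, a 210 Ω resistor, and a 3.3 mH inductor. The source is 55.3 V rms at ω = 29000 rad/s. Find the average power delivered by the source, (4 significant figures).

X_L = ωL = 95.70 Ω
X_C = 1/(ωC) = 696.6 Ω
Parallel: admittances add. Y = 1/R + 1/(jωL) + jωC
Y = (0.004762 − j0.009014) S
|Y| = 0.01019 S → |Z| = 1/|Y| = 98.09 Ω, ∠Z = −∠Y = 62.15°
I = V/|Z| = 563.7 mA
P = VI cos φ = 55.3 × 0.5637 × cos(62.15°) = 14.56 W

14.56 W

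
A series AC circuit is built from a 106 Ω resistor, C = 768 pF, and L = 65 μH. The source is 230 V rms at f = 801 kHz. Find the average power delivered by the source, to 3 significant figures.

ω = 2πf = 5.033e+06 rad/s
X_L = ωL = 327 Ω
X_C = 1/(ωC) = 259 Ω
Net reactance X = X_L − X_C = 68.4 Ω
Z = 106 + j68.4 Ω
|Z| = √(106² + 68.4²) = 126 Ω
∠Z = arctan(68.4/106) = 32.8°
I = V/|Z| = 1.82 A
P = VI cos φ = 230 × 1.82 × cos(32.8°) = 352 W

352 W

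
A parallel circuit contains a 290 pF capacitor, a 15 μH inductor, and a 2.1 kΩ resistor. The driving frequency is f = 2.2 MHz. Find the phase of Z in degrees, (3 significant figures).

ω = 2πf = 1.382e+07 rad/s
X_L = ωL = 207 Ω
X_C = 1/(ωC) = 249 Ω
Parallel: admittances add. Y = 1/R + 1/(jωL) + jωC
Y = (0.000476 − j0.000814) S
|Y| = 0.000943 S → |Z| = 1/|Y| = 1060 Ω, ∠Z = −∠Y = 59.7°

59.7°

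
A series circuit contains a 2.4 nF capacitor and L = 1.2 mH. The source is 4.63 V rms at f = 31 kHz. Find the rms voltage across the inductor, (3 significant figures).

0.568 V

ω = 2πf = 194800 rad/s
X_L = ωL = 234 Ω
X_C = 1/(ωC) = 2140 Ω
Net reactance X = X_L − X_C = -1910 Ω
Z = − j1910 Ω
|Z| = √(0² + 1910²) = 1910 Ω
I = V/|Z| = 2.43 mA
V_L = I·|Z_L| = 0.00243 × 234 = 0.568 V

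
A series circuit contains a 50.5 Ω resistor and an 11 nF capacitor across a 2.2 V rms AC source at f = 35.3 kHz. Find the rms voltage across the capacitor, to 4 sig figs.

ω = 2πf = 221800 rad/s
X_C = 1/(ωC) = 409.9 Ω
Z = 50.50 − j409.9 Ω
|Z| = √(50.50² + 409.9²) = 413.0 Ω
I = V/|Z| = 5.327 mA
V_C = I·|Z_C| = 0.005327 × 409.9 = 2.183 V

2.183 V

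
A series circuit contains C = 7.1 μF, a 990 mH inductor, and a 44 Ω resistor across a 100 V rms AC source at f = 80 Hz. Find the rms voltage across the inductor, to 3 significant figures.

224 V

ω = 2πf = 502.7 rad/s
X_L = ωL = 498 Ω
X_C = 1/(ωC) = 280 Ω
Net reactance X = X_L − X_C = 217 Ω
Z = 44.0 + j217 Ω
|Z| = √(44.0² + 217²) = 222 Ω
I = V/|Z| = 451 mA
V_L = I·|Z_L| = 0.451 × 498 = 224 V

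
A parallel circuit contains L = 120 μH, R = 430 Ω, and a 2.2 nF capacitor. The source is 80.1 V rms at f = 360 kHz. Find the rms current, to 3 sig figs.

213 mA

ω = 2πf = 2.262e+06 rad/s
X_L = ωL = 271 Ω
X_C = 1/(ωC) = 201 Ω
Parallel: admittances add. Y = 1/R + 1/(jωL) + jωC
Y = (0.00233 + j0.00129) S
|Y| = 0.00266 S → |Z| = 1/|Y| = 376 Ω, ∠Z = −∠Y = -29.1°
I = V/|Z| = 80.1/376 = 213 mA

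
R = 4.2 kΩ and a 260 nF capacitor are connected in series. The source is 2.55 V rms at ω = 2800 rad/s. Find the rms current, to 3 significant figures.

577 μA

X_C = 1/(ωC) = 1370 Ω
Z = 4200 − j1370 Ω
|Z| = √(4200² + 1370²) = 4420 Ω
I = V/|Z| = 2.55/4420 = 577 μA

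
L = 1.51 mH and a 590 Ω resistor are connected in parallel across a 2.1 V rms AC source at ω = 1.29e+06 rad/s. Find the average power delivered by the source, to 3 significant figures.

X_L = ωL = 1950 Ω
Parallel: admittances add. Y = 1/R + 1/(jωL)
Y = (0.00169 − j0.000513) S
|Y| = 0.00177 S → |Z| = 1/|Y| = 565 Ω, ∠Z = −∠Y = 16.9°
I = V/|Z| = 3.72 mA
P = VI cos φ = 2.1 × 0.00372 × cos(16.9°) = 7.47 mW

7.47 mW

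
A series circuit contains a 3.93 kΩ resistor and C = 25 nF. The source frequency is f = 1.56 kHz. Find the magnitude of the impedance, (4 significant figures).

5666 Ω

ω = 2πf = 9802 rad/s
X_C = 1/(ωC) = 4081 Ω
Z = 3930 − j4081 Ω
|Z| = √(3930² + 4081²) = 5666 Ω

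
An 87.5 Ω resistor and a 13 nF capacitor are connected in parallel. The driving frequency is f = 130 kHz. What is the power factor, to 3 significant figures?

ω = 2πf = 816800 rad/s
X_C = 1/(ωC) = 94.2 Ω
Parallel: admittances add. Y = 1/R + jωC
Y = (0.0114 + j0.0106) S
|Y| = 0.0156 S → |Z| = 1/|Y| = 64.1 Ω, ∠Z = −∠Y = -42.9°
cos φ = cos(-42.9°) = 0.733

0.733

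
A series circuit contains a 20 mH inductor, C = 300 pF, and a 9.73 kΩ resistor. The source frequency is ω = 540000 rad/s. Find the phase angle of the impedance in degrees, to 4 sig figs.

25.43°

X_L = ωL = 10800 Ω
X_C = 1/(ωC) = 6173 Ω
Net reactance X = X_L − X_C = 4627 Ω
Z = 9730 + j4627 Ω
|Z| = √(9730² + 4627²) = 10770 Ω
∠Z = arctan(4627/9730) = 25.43°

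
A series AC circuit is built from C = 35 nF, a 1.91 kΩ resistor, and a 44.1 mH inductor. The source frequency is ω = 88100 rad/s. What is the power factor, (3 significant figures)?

X_L = ωL = 3890 Ω
X_C = 1/(ωC) = 324 Ω
Net reactance X = X_L − X_C = 3560 Ω
Z = 1910 + j3560 Ω
|Z| = √(1910² + 3560²) = 4040 Ω
∠Z = arctan(3560/1910) = 61.8°
cos φ = cos(61.8°) = 0.473

0.473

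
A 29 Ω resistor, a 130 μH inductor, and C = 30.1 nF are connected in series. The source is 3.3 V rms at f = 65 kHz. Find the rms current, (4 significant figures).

ω = 2πf = 408400 rad/s
X_L = ωL = 53.09 Ω
X_C = 1/(ωC) = 81.35 Ω
Net reactance X = X_L − X_C = -28.25 Ω
Z = 29.00 − j28.25 Ω
|Z| = √(29.00² + 28.25²) = 40.49 Ω
I = V/|Z| = 3.3/40.49 = 81.51 mA

81.51 mA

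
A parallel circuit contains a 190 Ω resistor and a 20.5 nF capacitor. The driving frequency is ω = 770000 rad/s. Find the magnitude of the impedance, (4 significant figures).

60.10 Ω

X_C = 1/(ωC) = 63.35 Ω
Parallel: admittances add. Y = 1/R + jωC
Y = (0.005263 + j0.01579) S
|Y| = 0.01664 S → |Z| = 1/|Y| = 60.10 Ω, ∠Z = −∠Y = -71.56°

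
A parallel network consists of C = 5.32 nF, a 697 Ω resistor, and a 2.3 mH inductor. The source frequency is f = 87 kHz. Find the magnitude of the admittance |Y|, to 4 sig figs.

ω = 2πf = 546600 rad/s
X_L = ωL = 1257 Ω
X_C = 1/(ωC) = 343.9 Ω
Parallel: admittances add. Y = 1/R + 1/(jωL) + jωC
Y = (0.001435 + j0.002113) S
|Y| = 0.002554 S → |Z| = 1/|Y| = 391.6 Ω, ∠Z = −∠Y = -55.82°

2.554 mS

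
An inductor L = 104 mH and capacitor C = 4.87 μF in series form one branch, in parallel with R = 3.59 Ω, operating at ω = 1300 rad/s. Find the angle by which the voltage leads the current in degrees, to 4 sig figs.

-8.966°

X_L = ωL = 135.2 Ω
X_C = 1/(ωC) = 158.0 Ω
Branch 1: Z₁ = R = 3.590 Ω
Branch 2 (series LC): Z₂ = j(X_L − X_C) = −j22.75 Ω
Parallel: Z = Z₁Z₂/(Z₁+Z₂), |Z| = 3.546 Ω, ∠Z = -8.966°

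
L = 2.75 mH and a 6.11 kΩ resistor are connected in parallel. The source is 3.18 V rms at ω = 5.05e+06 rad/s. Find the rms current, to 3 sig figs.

569 μA

X_L = ωL = 13900 Ω
Parallel: admittances add. Y = 1/R + 1/(jωL)
Y = (0.000164 − j7.2e-05) S
|Y| = 0.000179 S → |Z| = 1/|Y| = 5590 Ω, ∠Z = −∠Y = 23.7°
I = V/|Z| = 3.18/5590 = 569 μA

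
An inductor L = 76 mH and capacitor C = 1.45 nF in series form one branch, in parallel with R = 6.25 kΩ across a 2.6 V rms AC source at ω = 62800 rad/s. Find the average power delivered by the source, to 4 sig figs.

1.082 mW

X_L = ωL = 4773 Ω
X_C = 1/(ωC) = 10980 Ω
Branch 1: Z₁ = R = 6250 Ω
Branch 2 (series LC): Z₂ = j(X_L − X_C) = −j6209 Ω
Parallel: Z = Z₁Z₂/(Z₁+Z₂), |Z| = 4405 Ω, ∠Z = -45.19°
I = V/|Z| = 590.3 μA
P = VI cos φ = 2.6 × 0.0005903 × cos(-45.19°) = 1.082 mW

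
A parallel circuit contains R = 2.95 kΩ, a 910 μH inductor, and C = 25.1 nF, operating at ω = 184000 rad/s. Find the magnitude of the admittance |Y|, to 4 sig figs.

X_L = ωL = 167.4 Ω
X_C = 1/(ωC) = 216.5 Ω
Parallel: admittances add. Y = 1/R + 1/(jωL) + jωC
Y = (0.0003390 − j0.001354) S
|Y| = 0.001396 S → |Z| = 1/|Y| = 716.5 Ω, ∠Z = −∠Y = 75.94°

1.396 mS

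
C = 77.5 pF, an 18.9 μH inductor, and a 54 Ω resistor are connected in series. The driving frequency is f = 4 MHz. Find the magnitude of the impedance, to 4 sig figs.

ω = 2πf = 2.513e+07 rad/s
X_L = ωL = 475.0 Ω
X_C = 1/(ωC) = 513.4 Ω
Net reactance X = X_L − X_C = -38.39 Ω
Z = 54.00 − j38.39 Ω
|Z| = √(54.00² + 38.39²) = 66.26 Ω

66.26 Ω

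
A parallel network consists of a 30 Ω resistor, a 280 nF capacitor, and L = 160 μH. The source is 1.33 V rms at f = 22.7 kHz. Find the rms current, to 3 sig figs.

ω = 2πf = 142600 rad/s
X_L = ωL = 22.8 Ω
X_C = 1/(ωC) = 25.0 Ω
Parallel: admittances add. Y = 1/R + 1/(jωL) + jωC
Y = (0.0333 − j0.00388) S
|Y| = 0.0336 S → |Z| = 1/|Y| = 29.8 Ω, ∠Z = −∠Y = 6.65°
I = V/|Z| = 1.33/29.8 = 44.6 mA

44.6 mA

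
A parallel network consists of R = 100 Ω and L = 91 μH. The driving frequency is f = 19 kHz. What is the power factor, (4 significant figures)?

0.1080

ω = 2πf = 119400 rad/s
X_L = ωL = 10.86 Ω
Parallel: admittances add. Y = 1/R + 1/(jωL)
Y = (0.01000 − j0.09205) S
|Y| = 0.09259 S → |Z| = 1/|Y| = 10.80 Ω, ∠Z = −∠Y = 83.80°
cos φ = cos(83.80°) = 0.1080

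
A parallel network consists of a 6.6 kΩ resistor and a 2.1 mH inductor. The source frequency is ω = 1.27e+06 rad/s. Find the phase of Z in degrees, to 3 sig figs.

X_L = ωL = 2670 Ω
Parallel: admittances add. Y = 1/R + 1/(jωL)
Y = (0.000152 − j0.000375) S
|Y| = 0.000404 S → |Z| = 1/|Y| = 2470 Ω, ∠Z = −∠Y = 68.0°

68.0°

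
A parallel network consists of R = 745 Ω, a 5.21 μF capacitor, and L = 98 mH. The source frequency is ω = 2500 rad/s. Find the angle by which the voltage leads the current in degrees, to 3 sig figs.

X_L = ωL = 245 Ω
X_C = 1/(ωC) = 76.8 Ω
Parallel: admittances add. Y = 1/R + 1/(jωL) + jωC
Y = (0.00134 + j0.00894) S
|Y| = 0.00904 S → |Z| = 1/|Y| = 111 Ω, ∠Z = −∠Y = -81.5°

-81.5°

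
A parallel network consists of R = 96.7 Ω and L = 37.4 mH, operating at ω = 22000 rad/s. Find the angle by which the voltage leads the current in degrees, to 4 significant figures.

6.703°

X_L = ωL = 822.8 Ω
Parallel: admittances add. Y = 1/R + 1/(jωL)
Y = (0.01034 − j0.001215) S
|Y| = 0.01041 S → |Z| = 1/|Y| = 96.04 Ω, ∠Z = −∠Y = 6.703°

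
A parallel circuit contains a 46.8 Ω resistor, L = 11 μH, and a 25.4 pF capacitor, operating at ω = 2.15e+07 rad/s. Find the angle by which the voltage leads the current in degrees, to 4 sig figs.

9.778°

X_L = ωL = 236.5 Ω
X_C = 1/(ωC) = 1831 Ω
Parallel: admittances add. Y = 1/R + 1/(jωL) + jωC
Y = (0.02137 − j0.003682) S
|Y| = 0.02168 S → |Z| = 1/|Y| = 46.12 Ω, ∠Z = −∠Y = 9.778°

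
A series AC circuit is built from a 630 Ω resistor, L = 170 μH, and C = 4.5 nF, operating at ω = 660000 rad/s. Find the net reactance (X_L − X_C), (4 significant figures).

-224.5 Ω

X_L = ωL = 112.2 Ω
X_C = 1/(ωC) = 336.7 Ω
X = 112.2 − 336.7 = -224.5 Ω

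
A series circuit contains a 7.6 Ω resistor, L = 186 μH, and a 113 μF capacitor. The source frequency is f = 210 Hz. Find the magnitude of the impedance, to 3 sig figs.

ω = 2πf = 1319 rad/s
X_L = ωL = 0.245 Ω
X_C = 1/(ωC) = 6.71 Ω
Net reactance X = X_L − X_C = -6.46 Ω
Z = 7.60 − j6.46 Ω
|Z| = √(7.60² + 6.46²) = 9.98 Ω

9.98 Ω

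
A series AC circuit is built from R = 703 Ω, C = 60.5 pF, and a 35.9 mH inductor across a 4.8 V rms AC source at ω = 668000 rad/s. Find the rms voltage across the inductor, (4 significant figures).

X_L = ωL = 23980 Ω
X_C = 1/(ωC) = 24740 Ω
Net reactance X = X_L − X_C = -762.7 Ω
Z = 703.0 − j762.7 Ω
|Z| = √(703.0² + 762.7²) = 1037 Ω
I = V/|Z| = 4.628 mA
V_L = I·|Z_L| = 0.004628 × 23980 = 111.0 V

111.0 V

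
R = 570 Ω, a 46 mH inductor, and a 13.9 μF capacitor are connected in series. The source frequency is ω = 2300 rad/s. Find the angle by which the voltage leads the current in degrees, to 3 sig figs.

X_L = ωL = 106 Ω
X_C = 1/(ωC) = 31.3 Ω
Net reactance X = X_L − X_C = 74.5 Ω
Z = 570 + j74.5 Ω
|Z| = √(570² + 74.5²) = 575 Ω
∠Z = arctan(74.5/570) = 7.45°

7.45°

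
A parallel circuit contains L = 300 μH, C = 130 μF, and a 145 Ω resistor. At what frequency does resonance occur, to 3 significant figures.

806 Hz

ω₀ = 1/√(LC) = 1/√(0.0003 × 0.00013) = 5064 rad/s
f₀ = ω₀/(2π) = 806 Hz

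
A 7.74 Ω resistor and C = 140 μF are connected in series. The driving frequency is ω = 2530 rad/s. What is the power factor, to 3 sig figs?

X_C = 1/(ωC) = 2.82 Ω
Z = 7.74 − j2.82 Ω
|Z| = √(7.74² + 2.82²) = 8.24 Ω
∠Z = arctan(-2.82/7.74) = -20.0°
cos φ = cos(-20.0°) = 0.939

0.939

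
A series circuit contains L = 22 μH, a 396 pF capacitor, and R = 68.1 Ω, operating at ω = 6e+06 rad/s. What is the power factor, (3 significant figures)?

X_L = ωL = 132 Ω
X_C = 1/(ωC) = 421 Ω
Net reactance X = X_L − X_C = -289 Ω
Z = 68.1 − j289 Ω
|Z| = √(68.1² + 289²) = 297 Ω
∠Z = arctan(-289/68.1) = -76.7°
cos φ = cos(-76.7°) = 0.229

0.229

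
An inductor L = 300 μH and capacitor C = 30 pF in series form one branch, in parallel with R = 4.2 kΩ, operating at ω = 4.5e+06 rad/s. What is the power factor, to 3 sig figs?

X_L = ωL = 1350 Ω
X_C = 1/(ωC) = 7410 Ω
Branch 1: Z₁ = R = 4200 Ω
Branch 2 (series LC): Z₂ = j(X_L − X_C) = −j6060 Ω
Parallel: Z = Z₁Z₂/(Z₁+Z₂), |Z| = 3450 Ω, ∠Z = -34.7°
cos φ = cos(-34.7°) = 0.822

0.822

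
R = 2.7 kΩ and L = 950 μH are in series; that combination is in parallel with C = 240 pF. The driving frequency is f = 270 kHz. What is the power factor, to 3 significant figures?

0.745

ω = 2πf = 1.696e+06 rad/s
X_L = ωL = 1610 Ω
X_C = 1/(ωC) = 2460 Ω
Branch 1 (R+jX_L): Z₁ = 2700 + j1610 Ω, |Z₁| = 3140 Ω
Branch 2 (−jX_C): Z₂ = −j2460 Ω
Parallel: Z = Z₁Z₂/(Z₁+Z₂), |Z| = 2730 Ω, ∠Z = -41.8°
cos φ = cos(-41.8°) = 0.745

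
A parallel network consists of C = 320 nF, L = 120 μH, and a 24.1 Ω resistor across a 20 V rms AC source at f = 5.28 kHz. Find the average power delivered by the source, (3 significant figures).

ω = 2πf = 33180 rad/s
X_L = ωL = 3.98 Ω
X_C = 1/(ωC) = 94.2 Ω
Parallel: admittances add. Y = 1/R + 1/(jωL) + jωC
Y = (0.0415 − j0.241) S
|Y| = 0.244 S → |Z| = 1/|Y| = 4.10 Ω, ∠Z = −∠Y = 80.2°
I = V/|Z| = 4.88 A
P = VI cos φ = 20 × 4.88 × cos(80.2°) = 16.6 W

16.6 W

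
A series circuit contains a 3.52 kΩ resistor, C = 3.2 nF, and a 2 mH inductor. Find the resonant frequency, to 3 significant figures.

ω₀ = 1/√(LC) = 1/√(0.002 × 3.2e-09) = 395300 rad/s
f₀ = ω₀/(2π) = 62.9 kHz

62.9 kHz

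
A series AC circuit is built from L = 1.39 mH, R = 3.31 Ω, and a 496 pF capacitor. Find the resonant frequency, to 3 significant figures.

192 kHz

ω₀ = 1/√(LC) = 1/√(0.00139 × 4.96e-10) = 1.204e+06 rad/s
f₀ = ω₀/(2π) = 192 kHz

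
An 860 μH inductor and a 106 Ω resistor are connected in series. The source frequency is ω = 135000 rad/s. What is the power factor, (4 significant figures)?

X_L = ωL = 116.1 Ω
Z = 106.0 + j116.1 Ω
|Z| = √(106.0² + 116.1²) = 157.2 Ω
∠Z = arctan(116.1/106.0) = 47.60°
cos φ = cos(47.60°) = 0.6743

0.6743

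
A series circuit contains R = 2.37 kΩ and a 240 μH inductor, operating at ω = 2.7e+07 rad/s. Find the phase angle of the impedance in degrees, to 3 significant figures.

69.9°

X_L = ωL = 6480 Ω
Z = 2370 + j6480 Ω
|Z| = √(2370² + 6480²) = 6900 Ω
∠Z = arctan(6480/2370) = 69.9°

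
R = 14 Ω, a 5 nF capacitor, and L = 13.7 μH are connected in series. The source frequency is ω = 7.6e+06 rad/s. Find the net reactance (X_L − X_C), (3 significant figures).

X_L = ωL = 104 Ω
X_C = 1/(ωC) = 26.3 Ω
X = 104 − 26.3 = 77.8 Ω

77.8 Ω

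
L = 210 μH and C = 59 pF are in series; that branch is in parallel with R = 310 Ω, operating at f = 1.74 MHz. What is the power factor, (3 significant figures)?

0.923

ω = 2πf = 1.093e+07 rad/s
X_L = ωL = 2300 Ω
X_C = 1/(ωC) = 1550 Ω
Branch 1: Z₁ = R = 310 Ω
Branch 2 (series LC): Z₂ = j(X_L − X_C) = j746 Ω
Parallel: Z = Z₁Z₂/(Z₁+Z₂), |Z| = 286 Ω, ∠Z = 22.6°
cos φ = cos(22.6°) = 0.923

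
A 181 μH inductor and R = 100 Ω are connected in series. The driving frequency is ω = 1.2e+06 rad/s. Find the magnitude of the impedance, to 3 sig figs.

239 Ω

X_L = ωL = 217 Ω
Z = 100 + j217 Ω
|Z| = √(100² + 217²) = 239 Ω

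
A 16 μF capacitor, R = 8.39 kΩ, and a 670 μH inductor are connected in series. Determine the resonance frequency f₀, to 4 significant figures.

1.537 kHz

ω₀ = 1/√(LC) = 1/√(0.00067 × 1.6e-05) = 9658 rad/s
f₀ = ω₀/(2π) = 1.537 kHz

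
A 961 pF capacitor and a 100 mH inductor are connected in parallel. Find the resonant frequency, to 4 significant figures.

16.24 kHz

ω₀ = 1/√(LC) = 1/√(0.1 × 9.61e-10) = 102000 rad/s
f₀ = ω₀/(2π) = 16.24 kHz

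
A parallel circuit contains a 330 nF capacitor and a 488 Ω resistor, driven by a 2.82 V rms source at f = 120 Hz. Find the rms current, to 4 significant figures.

ω = 2πf = 754.0 rad/s
X_C = 1/(ωC) = 4019 Ω
Parallel: admittances add. Y = 1/R + jωC
Y = (0.002049 + j0.0002488) S
|Y| = 0.002064 S → |Z| = 1/|Y| = 484.4 Ω, ∠Z = −∠Y = -6.923°
I = V/|Z| = 2.82/484.4 = 5.821 mA

5.821 mA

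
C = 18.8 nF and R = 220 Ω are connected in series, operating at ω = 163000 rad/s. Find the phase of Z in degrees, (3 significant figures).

-56.0°

X_C = 1/(ωC) = 326 Ω
Z = 220 − j326 Ω
|Z| = √(220² + 326²) = 394 Ω
∠Z = arctan(-326/220) = -56.0°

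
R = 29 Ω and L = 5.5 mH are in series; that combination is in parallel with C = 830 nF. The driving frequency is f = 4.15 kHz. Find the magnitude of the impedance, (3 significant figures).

66.6 Ω

ω = 2πf = 26080 rad/s
X_L = ωL = 143 Ω
X_C = 1/(ωC) = 46.2 Ω
Branch 1 (R+jX_L): Z₁ = 29.0 + j143 Ω, |Z₁| = 146 Ω
Branch 2 (−jX_C): Z₂ = −j46.2 Ω
Parallel: Z = Z₁Z₂/(Z₁+Z₂), |Z| = 66.6 Ω, ∠Z = -84.8°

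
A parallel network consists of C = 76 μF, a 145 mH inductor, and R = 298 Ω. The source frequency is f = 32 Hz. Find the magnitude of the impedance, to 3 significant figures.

ω = 2πf = 201.1 rad/s
X_L = ωL = 29.2 Ω
X_C = 1/(ωC) = 65.4 Ω
Parallel: admittances add. Y = 1/R + 1/(jωL) + jωC
Y = (0.00336 − j0.0190) S
|Y| = 0.0193 S → |Z| = 1/|Y| = 51.8 Ω, ∠Z = −∠Y = 80.0°

51.8 Ω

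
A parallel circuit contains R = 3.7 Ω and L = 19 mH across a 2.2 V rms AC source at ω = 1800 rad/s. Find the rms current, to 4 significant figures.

X_L = ωL = 34.20 Ω
Parallel: admittances add. Y = 1/R + 1/(jωL)
Y = (0.2703 − j0.02924) S
|Y| = 0.2718 S → |Z| = 1/|Y| = 3.679 Ω, ∠Z = −∠Y = 6.175°
I = V/|Z| = 2.2/3.679 = 598.1 mA

598.1 mA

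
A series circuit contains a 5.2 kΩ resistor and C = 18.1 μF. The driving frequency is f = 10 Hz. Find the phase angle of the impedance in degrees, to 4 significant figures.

ω = 2πf = 62.83 rad/s
X_C = 1/(ωC) = 879.3 Ω
Z = 5200 − j879.3 Ω
|Z| = √(5200² + 879.3²) = 5274 Ω
∠Z = arctan(-879.3/5200) = -9.598°

-9.598°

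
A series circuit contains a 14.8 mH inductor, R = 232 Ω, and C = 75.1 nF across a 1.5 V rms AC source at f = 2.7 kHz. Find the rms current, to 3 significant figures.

2.58 mA

ω = 2πf = 16960 rad/s
X_L = ωL = 251 Ω
X_C = 1/(ωC) = 785 Ω
Net reactance X = X_L − X_C = -534 Ω
Z = 232 − j534 Ω
|Z| = √(232² + 534²) = 582 Ω
I = V/|Z| = 1.5/582 = 2.58 mA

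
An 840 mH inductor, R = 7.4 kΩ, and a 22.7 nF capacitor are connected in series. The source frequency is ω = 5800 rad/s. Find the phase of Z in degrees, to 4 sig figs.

X_L = ωL = 4872 Ω
X_C = 1/(ωC) = 7595 Ω
Net reactance X = X_L − X_C = -2723 Ω
Z = 7400 − j2723 Ω
|Z| = √(7400² + 2723²) = 7885 Ω
∠Z = arctan(-2723/7400) = -20.20°

-20.20°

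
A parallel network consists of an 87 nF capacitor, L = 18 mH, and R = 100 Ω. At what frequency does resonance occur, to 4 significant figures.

4.022 kHz

ω₀ = 1/√(LC) = 1/√(0.018 × 8.7e-08) = 25270 rad/s
f₀ = ω₀/(2π) = 4.022 kHz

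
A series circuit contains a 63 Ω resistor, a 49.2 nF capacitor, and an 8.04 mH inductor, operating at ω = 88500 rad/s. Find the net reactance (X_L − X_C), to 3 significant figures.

482 Ω

X_L = ωL = 712 Ω
X_C = 1/(ωC) = 230 Ω
X = 712 − 230 = 482 Ω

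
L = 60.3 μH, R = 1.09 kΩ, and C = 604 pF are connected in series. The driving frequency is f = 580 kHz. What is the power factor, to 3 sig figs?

ω = 2πf = 3.644e+06 rad/s
X_L = ωL = 220 Ω
X_C = 1/(ωC) = 454 Ω
Net reactance X = X_L − X_C = -235 Ω
Z = 1090 − j235 Ω
|Z| = √(1090² + 235²) = 1110 Ω
∠Z = arctan(-235/1090) = -12.1°
cos φ = cos(-12.1°) = 0.978

0.978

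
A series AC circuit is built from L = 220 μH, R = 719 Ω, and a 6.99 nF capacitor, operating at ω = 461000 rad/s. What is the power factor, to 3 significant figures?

0.960

X_L = ωL = 101 Ω
X_C = 1/(ωC) = 310 Ω
Net reactance X = X_L − X_C = -209 Ω
Z = 719 − j209 Ω
|Z| = √(719² + 209²) = 749 Ω
∠Z = arctan(-209/719) = -16.2°
cos φ = cos(-16.2°) = 0.960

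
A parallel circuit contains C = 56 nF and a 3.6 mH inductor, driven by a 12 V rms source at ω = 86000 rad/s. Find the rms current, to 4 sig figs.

X_L = ωL = 309.6 Ω
X_C = 1/(ωC) = 207.6 Ω
Parallel: admittances add. Y = 1/(jωL) + jωC
Y = (0 + j0.001586) S
|Y| = 0.001586 S → |Z| = 1/|Y| = 630.5 Ω, ∠Z = −∠Y = -90.00°
I = V/|Z| = 12/630.5 = 19.03 mA

19.03 mA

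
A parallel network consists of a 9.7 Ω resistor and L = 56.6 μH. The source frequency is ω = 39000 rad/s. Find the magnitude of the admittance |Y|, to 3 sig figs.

X_L = ωL = 2.21 Ω
Parallel: admittances add. Y = 1/R + 1/(jωL)
Y = (0.103 − j0.453) S
|Y| = 0.465 S → |Z| = 1/|Y| = 2.15 Ω, ∠Z = −∠Y = 77.2°

465 mS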